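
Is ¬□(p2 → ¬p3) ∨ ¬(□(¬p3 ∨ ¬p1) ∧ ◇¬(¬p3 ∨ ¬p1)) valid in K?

Tableau for the negation ¬(¬□(p2 → ¬p3) ∨ ¬(□(¬p3 ∨ ¬p1) ∧ ◇¬(¬p3 ∨ ¬p1))):
1. ¬(¬□(p2 → ¬p3) ∨ ¬(□(¬p3 ∨ ¬p1) ∧ ◇¬(¬p3 ∨ ¬p1))), w0
2. □(p2 → ¬p3), w0
3. □(¬p3 ∨ ¬p1) ∧ ◇¬(¬p3 ∨ ¬p1), w0
4. □(¬p3 ∨ ¬p1), w0
5. ◇¬(¬p3 ∨ ¬p1), w0
6. ¬(¬p3 ∨ ¬p1), w1
7. p3, w1
8. p1, w1
9. p2 → ¬p3, w1
10. ¬p3 ∨ ¬p1, w1
11. ¬p2, w1
12. ¬p1, w1
Accessibility: w0Rw1
Branch closes: p1 and ¬p1 both at w1.
Every branch of the negation's tableau closes; the branch above is one of them.

Valid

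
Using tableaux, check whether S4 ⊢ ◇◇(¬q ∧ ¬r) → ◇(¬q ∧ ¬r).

Tableau for the negation ¬(◇◇(¬q ∧ ¬r) → ◇(¬q ∧ ¬r)):
1. ¬(◇◇(¬q ∧ ¬r) → ◇(¬q ∧ ¬r)), 0
2. ◇◇(¬q ∧ ¬r), 0   [¬→-rule on 1]
3. ¬◇(¬q ∧ ¬r), 0   [¬→-rule on 1]
4. ¬(¬q ∧ ¬r), 0   [¬◇-rule on 3 via 0R0]
5. r, 0   [¬∧-rule on 4 (branches; this branch)]
6. ◇(¬q ∧ ¬r), 1   [◇-rule on 2: fresh world 1, 0R1]
7. ¬(¬q ∧ ¬r), 1   [¬◇-rule on 3 via 0R1]
8. r, 1   [¬∧-rule on 7 (branches; this branch)]
9. ¬q ∧ ¬r, 2   [◇-rule on 6: fresh world 2, 1R2]
10. ¬q, 2   [∧-rule on 9]
11. ¬r, 2   [∧-rule on 9]
12. ¬(¬q ∧ ¬r), 2   [¬◇-rule on 3 via 0R2]
13. r, 2   [¬∧-rule on 12 (branches; this branch)]
Accessibility: 0R0, 0R1, 0R2, 1R1, 1R2, 2R2
Branch closes: r and ¬r both at 2.
Every branch of the negation's tableau closes; the branch above is one of them.

Yes, valid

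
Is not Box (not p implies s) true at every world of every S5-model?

Tableau for the negation Box (not p implies s):
1. Box (not p implies s), w0
2. not p implies s, w0   [Box-rule on 1 via w0Rw0]
3. s, w0   [implies-rule on 2 (branches; this branch)]
Accessibility: w0Rw0
The negation has an open branch (countermodel exists).

No, not valid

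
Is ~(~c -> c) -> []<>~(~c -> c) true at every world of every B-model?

Yes, valid

Tableau for the negation ~(~(~c -> c) -> []<>~(~c -> c)):
1. ~(~(~c -> c) -> []<>~(~c -> c)), u
2. ~(~c -> c), u   [~->-rule on 1]
3. ~[]<>~(~c -> c), u   [~->-rule on 1]
4. ~c, u   [~->-rule on 2]
5. ~<>~(~c -> c), v   [~[]-rule on 3: fresh world v, uRv]
6. ~c -> c, u   [~<>-rule on 5 via vRu]
7. ~c -> c, v   [~<>-rule on 5 via vRv]
8. c, u   [->-rule on 6 (branches; this branch)]
Accessibility: uRu, uRv, vRu, vRv
Branch closes: c and ~c both at u.
Every branch of the negation's tableau closes; the branch above is one of them.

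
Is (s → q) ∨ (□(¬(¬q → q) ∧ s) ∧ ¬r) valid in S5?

Tableau for the negation ¬((s → q) ∨ (□(¬(¬q → q) ∧ s) ∧ ¬r)):
1. ¬((s → q) ∨ (□(¬(¬q → q) ∧ s) ∧ ¬r)), 0
2. ¬(s → q), 0
3. ¬(□(¬(¬q → q) ∧ s) ∧ ¬r), 0
4. s, 0
5. ¬q, 0
6. r, 0
Accessibility: 0R0
The negation has an open branch (countermodel exists).

No, not valid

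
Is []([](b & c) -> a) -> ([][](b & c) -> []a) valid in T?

Valid

Tableau for the negation ~([]([](b & c) -> a) -> ([][](b & c) -> []a)):
1. ~([]([](b & c) -> a) -> ([][](b & c) -> []a)), u
2. []([](b & c) -> a), u   [~->-rule on 1]
3. ~([][](b & c) -> []a), u   [~->-rule on 1]
4. [][](b & c), u   [~->-rule on 3]
5. ~[]a, u   [~->-rule on 3]
6. [](b & c) -> a, u   [[]-rule on 2 via uRu]
7. [](b & c), u   [[]-rule on 4 via uRu]
8. b & c, u   [[]-rule on 7 via uRu]
9. b, u   [&-rule on 8]
10. c, u   [&-rule on 8]
11. ~[](b & c), u   [->-rule on 6 (branches; this branch)]
12. ~a, v   [~[]-rule on 5: fresh world v, uRv]
13. [](b & c) -> a, v   [[]-rule on 2 via uRv]
14. [](b & c), v   [[]-rule on 4 via uRv]
15. b & c, v   [[]-rule on 7 via uRv]
16. b, v   [&-rule on 15]
17. c, v   [&-rule on 15]
18. ~[](b & c), v   [->-rule on 13 (branches; this branch)]
19. ~(b & c), w   [~[]-rule on 11: fresh world w, uRw]
20. [](b & c) -> a, w   [[]-rule on 2 via uRw]
21. [](b & c), w   [[]-rule on 4 via uRw]
22. b & c, w   [[]-rule on 7 via uRw]
23. b, w   [&-rule on 22]
24. c, w   [&-rule on 22]
25. ~c, w   [~&-rule on 19 (branches; this branch)]
Accessibility: uRu, uRv, uRw, vRv, wRw
Branch closes: c and ~c both at w.
All branches of the negation close; one closing branch shown above.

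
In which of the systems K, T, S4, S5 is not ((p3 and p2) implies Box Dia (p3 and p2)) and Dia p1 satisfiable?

S4-tableau for the formula:
1. not ((p3 and p2) implies Box Dia (p3 and p2)) and Dia p1, w0
2. not ((p3 and p2) implies Box Dia (p3 and p2)), w0   [and-rule on 1]
3. Dia p1, w0   [and-rule on 1]
4. p3 and p2, w0   [neg-implies-rule on 2]
5. not Box Dia (p3 and p2), w0   [neg-implies-rule on 2]
6. p3, w0   [and-rule on 4]
7. p2, w0   [and-rule on 4]
8. p1, w1   [Dia-rule on 3: fresh world w1, w0Rw1]
9. not Dia (p3 and p2), w2   [neg-Box-rule on 5: fresh world w2, w0Rw2]
10. not (p3 and p2), w2   [neg-Dia-rule on 9 via w2Rw2]
11. not p2, w2   [neg-and-rule on 10 (branches; this branch)]
Accessibility: w0Rw0, w0Rw1, w0Rw2, w1Rw1, w2Rw2
Complete open branch: satisfiable in S4, hence also in K, T (this S4-model is also a K-model and a T-model).
S5-tableau for the formula:
1. not ((p3 and p2) implies Box Dia (p3 and p2)) and Dia p1, w0
2. not ((p3 and p2) implies Box Dia (p3 and p2)), w0   [and-rule on 1]
3. Dia p1, w0   [and-rule on 1]
4. p3 and p2, w0   [neg-implies-rule on 2]
5. not Box Dia (p3 and p2), w0   [neg-implies-rule on 2]
6. p3, w0   [and-rule on 4]
7. p2, w0   [and-rule on 4]
8. p1, w1   [Dia-rule on 3: fresh world w1, w0Rw1]
9. not Dia (p3 and p2), w2   [neg-Box-rule on 5: fresh world w2, w0Rw2]
10. not (p3 and p2), w0   [neg-Dia-rule on 9 via w2Rw0]
11. not (p3 and p2), w1   [neg-Dia-rule on 9 via w2Rw1]
12. not (p3 and p2), w2   [neg-Dia-rule on 9 via w2Rw2]
13. not p2, w0   [neg-and-rule on 10 (branches; this branch)]
Accessibility: w0Rw0, w0Rw1, w0Rw2, w1Rw0, w1Rw1, w1Rw2, w2Rw0, w2Rw1, w2Rw2
Branch closes: p2 and not p2 both at w0.
Every branch closes (one shown): unsatisfiable in S5.

K, T, S4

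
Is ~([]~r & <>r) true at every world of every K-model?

Tableau for the negation []~r & <>r:
1. []~r & <>r, 0
2. []~r, 0   [&-rule on 1]
3. <>r, 0   [&-rule on 1]
4. r, 1   [<>-rule on 3: fresh world 1, 0R1]
5. ~r, 1   [[]-rule on 2 via 0R1]
Accessibility: 0R1
Branch closes: r and ~r both at 1.
All branches of the negation close; one closing branch shown above.

Yes, valid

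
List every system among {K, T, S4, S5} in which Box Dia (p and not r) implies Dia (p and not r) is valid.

T, S4, S5

T-tableau for the negation not (Box Dia (p and not r) implies Dia (p and not r)):
1. not (Box Dia (p and not r) implies Dia (p and not r)), w0
2. Box Dia (p and not r), w0
3. not Dia (p and not r), w0
4. Dia (p and not r), w0
5. not (p and not r), w0
6. r, w0
7. p and not r, w1
8. p, w1
9. not r, w1
10. Dia (p and not r), w1
11. not (p and not r), w1
12. r, w1
Accessibility: w0Rw0, w0Rw1, w1Rw1
Branch closes: r and not r both at w1.
Every branch closes (one shown): valid in T, hence also in S4, S5 (every theorem of T is a theorem of S4 and S5).
K-tableau for the negation not (Box Dia (p and not r) implies Dia (p and not r)):
1. not (Box Dia (p and not r) implies Dia (p and not r)), w0
2. Box Dia (p and not r), w0
3. not Dia (p and not r), w0
Complete open branch: countermodel on a K-frame, so not valid in K.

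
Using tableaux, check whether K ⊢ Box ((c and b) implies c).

Tableau for the negation not Box ((c and b) implies c):
1. not Box ((c and b) implies c), 0
2. not ((c and b) implies c), 1
3. c and b, 1
4. not c, 1
5. c, 1
6. b, 1
Accessibility: 0R1
Branch closes: c and not c both at 1.
Every branch of the negation's tableau closes; the branch above is one of them.

Valid in K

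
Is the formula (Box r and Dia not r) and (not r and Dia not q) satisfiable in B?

Unsatisfiable (every branch closes)

1. (Box r and Dia not r) and (not r and Dia not q), u
2. Box r and Dia not r, u   [and-rule on 1]
3. not r and Dia not q, u   [and-rule on 1]
4. Box r, u   [and-rule on 2]
5. Dia not r, u   [and-rule on 2]
6. not r, u   [and-rule on 3]
7. Dia not q, u   [and-rule on 3]
8. r, u   [Box-rule on 4 via uRu]
Accessibility: uRu
Branch closes: r and not r both at u.
All branches of the tableau close; one closing branch shown above.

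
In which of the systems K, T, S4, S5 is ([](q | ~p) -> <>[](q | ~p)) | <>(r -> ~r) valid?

T-tableau for the negation ~(([](q | ~p) -> <>[](q | ~p)) | <>(r -> ~r)):
1. ~(([](q | ~p) -> <>[](q | ~p)) | <>(r -> ~r)), w0
2. ~([](q | ~p) -> <>[](q | ~p)), w0
3. ~<>(r -> ~r), w0
4. [](q | ~p), w0
5. ~<>[](q | ~p), w0
6. ~(r -> ~r), w0
7. r, w0
8. q | ~p, w0
9. ~[](q | ~p), w0
10. ~p, w0
11. ~(q | ~p), w1
12. ~q, w1
13. p, w1
14. ~(r -> ~r), w1
15. r, w1
16. q | ~p, w1
17. ~[](q | ~p), w1
18. ~p, w1
Accessibility: w0Rw0, w0Rw1, w1Rw1
Branch closes: p and ~p both at w1.
Every branch closes (one shown): valid in T, hence also in S4, S5 (every theorem of T is a theorem of S4 and S5).
K-tableau for the negation ~(([](q | ~p) -> <>[](q | ~p)) | <>(r -> ~r)):
1. ~(([](q | ~p) -> <>[](q | ~p)) | <>(r -> ~r)), w0
2. ~([](q | ~p) -> <>[](q | ~p)), w0
3. ~<>(r -> ~r), w0
4. [](q | ~p), w0
5. ~<>[](q | ~p), w0
Complete open branch: countermodel on a K-frame, so not valid in K.

T, S4, S5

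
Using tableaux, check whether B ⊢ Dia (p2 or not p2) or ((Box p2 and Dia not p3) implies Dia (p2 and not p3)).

Tableau for the negation not (Dia (p2 or not p2) or ((Box p2 and Dia not p3) implies Dia (p2 and not p3))):
1. not (Dia (p2 or not p2) or ((Box p2 and Dia not p3) implies Dia (p2 and not p3))), 0
2. not Dia (p2 or not p2), 0
3. not ((Box p2 and Dia not p3) implies Dia (p2 and not p3)), 0
4. Box p2 and Dia not p3, 0
5. not Dia (p2 and not p3), 0
6. Box p2, 0
7. Dia not p3, 0
8. not (p2 or not p2), 0
9. not p2, 0
10. p2, 0
Accessibility: 0R0
Branch closes: p2 and not p2 both at 0.
All branches of the negation close; one closing branch shown above.

Valid in B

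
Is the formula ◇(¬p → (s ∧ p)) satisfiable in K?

Satisfiable (open branch found)

1. ◇(¬p → (s ∧ p)), w0
2. ¬p → (s ∧ p), w1
3. s ∧ p, w1
4. s, w1
5. p, w1
Accessibility: w0Rw1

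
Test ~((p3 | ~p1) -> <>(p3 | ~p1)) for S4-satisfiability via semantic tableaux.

1. ~((p3 | ~p1) -> <>(p3 | ~p1)), u
2. p3 | ~p1, u
3. ~<>(p3 | ~p1), u
4. ~(p3 | ~p1), u
5. ~p3, u
6. p1, u
7. ~p1, u
Accessibility: uRu
Branch closes: p1 and ~p1 both at u.
Every branch closes; the branch above is one of them.

Unsatisfiable (every branch closes)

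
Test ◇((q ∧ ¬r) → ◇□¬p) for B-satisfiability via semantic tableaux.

1. ◇((q ∧ ¬r) → ◇□¬p), 0
2. (q ∧ ¬r) → ◇□¬p, 1   [◇-rule on 1: fresh world 1, 0R1]
3. ◇□¬p, 1   [→-rule on 2 (branches; this branch)]
4. □¬p, 2   [◇-rule on 3: fresh world 2, 1R2]
5. ¬p, 1   [□-rule on 4 via 2R1]
6. ¬p, 2   [□-rule on 4 via 2R2]
Accessibility: 0R0, 0R1, 1R0, 1R1, 1R2, 2R1, 2R2

Satisfiable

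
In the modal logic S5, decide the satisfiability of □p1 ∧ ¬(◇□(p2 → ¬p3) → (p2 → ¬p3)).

Unsatisfiable

1. □p1 ∧ ¬(◇□(p2 → ¬p3) → (p2 → ¬p3)), w0
2. □p1, w0   [∧-rule on 1]
3. ¬(◇□(p2 → ¬p3) → (p2 → ¬p3)), w0   [∧-rule on 1]
4. ◇□(p2 → ¬p3), w0   [¬→-rule on 3]
5. ¬(p2 → ¬p3), w0   [¬→-rule on 3]
6. p2, w0   [¬→-rule on 5]
7. p3, w0   [¬→-rule on 5]
8. p1, w0   [□-rule on 2 via w0Rw0]
9. □(p2 → ¬p3), w1   [◇-rule on 4: fresh world w1, w0Rw1]
10. p1, w1   [□-rule on 2 via w0Rw1]
11. p2 → ¬p3, w0   [□-rule on 9 via w1Rw0]
12. p2 → ¬p3, w1   [□-rule on 9 via w1Rw1]
13. ¬p3, w0   [→-rule on 11 (branches; this branch)]
Accessibility: w0Rw0, w0Rw1, w1Rw0, w1Rw1
Branch closes: p3 and ¬p3 both at w0.
(One branch shown.) All branches close.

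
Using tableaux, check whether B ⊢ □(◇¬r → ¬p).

Tableau for the negation ¬□(◇¬r → ¬p):
1. ¬□(◇¬r → ¬p), 0
2. ¬(◇¬r → ¬p), 1
3. ◇¬r, 1
4. p, 1
5. ¬r, 2
Accessibility: 0R0, 0R1, 1R0, 1R1, 1R2, 2R1, 2R2
The negation has an open branch (countermodel exists).

No, not valid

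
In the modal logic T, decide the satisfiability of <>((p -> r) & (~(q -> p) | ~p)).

1. <>((p -> r) & (~(q -> p) | ~p)), w0
2. (p -> r) & (~(q -> p) | ~p), w1   [<>-rule on 1: fresh world w1, w0Rw1]
3. p -> r, w1   [&-rule on 2]
4. ~(q -> p) | ~p, w1   [&-rule on 2]
5. r, w1   [->-rule on 3 (branches; this branch)]
6. ~p, w1   [|-rule on 4 (branches; this branch)]
Accessibility: w0Rw0, w0Rw1, w1Rw1

Satisfiable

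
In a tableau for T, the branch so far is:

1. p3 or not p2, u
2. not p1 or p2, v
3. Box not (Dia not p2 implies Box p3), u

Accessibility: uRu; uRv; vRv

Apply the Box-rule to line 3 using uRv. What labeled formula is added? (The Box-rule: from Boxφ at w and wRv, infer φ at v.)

not (Dia not p2 implies Box p3), v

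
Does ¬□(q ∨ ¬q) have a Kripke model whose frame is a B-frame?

Unsatisfiable

1. ¬□(q ∨ ¬q), 0
2. ¬(q ∨ ¬q), 1
3. ¬q, 1
4. q, 1
Accessibility: 0R0, 0R1, 1R0, 1R1
Branch closes: q and ¬q both at 1.
Every branch closes; the branch above is one of them.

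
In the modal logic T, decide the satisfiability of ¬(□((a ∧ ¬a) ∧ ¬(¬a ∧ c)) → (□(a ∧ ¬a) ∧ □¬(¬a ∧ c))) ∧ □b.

1. ¬(□((a ∧ ¬a) ∧ ¬(¬a ∧ c)) → (□(a ∧ ¬a) ∧ □¬(¬a ∧ c))) ∧ □b, 0
2. ¬(□((a ∧ ¬a) ∧ ¬(¬a ∧ c)) → (□(a ∧ ¬a) ∧ □¬(¬a ∧ c))), 0
3. □b, 0
4. □((a ∧ ¬a) ∧ ¬(¬a ∧ c)), 0
5. ¬(□(a ∧ ¬a) ∧ □¬(¬a ∧ c)), 0
6. b, 0
7. (a ∧ ¬a) ∧ ¬(¬a ∧ c), 0
8. a ∧ ¬a, 0
9. ¬(¬a ∧ c), 0
10. a, 0
11. ¬a, 0
Accessibility: 0R0
Branch closes: a and ¬a both at 0.
(One branch shown.) All branches close.

No, unsatisfiable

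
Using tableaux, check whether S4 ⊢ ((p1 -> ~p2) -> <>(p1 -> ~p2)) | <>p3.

Tableau for the negation ~(((p1 -> ~p2) -> <>(p1 -> ~p2)) | <>p3):
1. ~(((p1 -> ~p2) -> <>(p1 -> ~p2)) | <>p3), w0
2. ~((p1 -> ~p2) -> <>(p1 -> ~p2)), w0
3. ~<>p3, w0
4. p1 -> ~p2, w0
5. ~<>(p1 -> ~p2), w0
6. ~p3, w0
7. ~(p1 -> ~p2), w0
8. p1, w0
9. p2, w0
10. ~p2, w0
Accessibility: w0Rw0
Branch closes: p2 and ~p2 both at w0.
Every branch of the negation's tableau closes; the branch above is one of them.

Valid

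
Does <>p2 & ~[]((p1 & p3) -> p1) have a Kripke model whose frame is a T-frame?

Unsatisfiable (every branch closes)

1. <>p2 & ~[]((p1 & p3) -> p1), u
2. <>p2, u
3. ~[]((p1 & p3) -> p1), u
4. p2, v
5. ~((p1 & p3) -> p1), w
6. p1 & p3, w
7. ~p1, w
8. p1, w
9. p3, w
Accessibility: uRu, uRv, uRw, vRv, wRw
Branch closes: p1 and ~p1 both at w.
(One branch shown.) All branches close.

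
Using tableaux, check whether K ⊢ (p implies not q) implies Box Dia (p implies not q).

Not valid

Tableau for the negation not ((p implies not q) implies Box Dia (p implies not q)):
1. not ((p implies not q) implies Box Dia (p implies not q)), w0
2. p implies not q, w0
3. not Box Dia (p implies not q), w0
4. not q, w0
5. not Dia (p implies not q), w1
Accessibility: w0Rw1
The negation has an open branch (countermodel exists).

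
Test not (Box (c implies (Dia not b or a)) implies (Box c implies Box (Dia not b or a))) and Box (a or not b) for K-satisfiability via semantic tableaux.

1. not (Box (c implies (Dia not b or a)) implies (Box c implies Box (Dia not b or a))) and Box (a or not b), u
2. not (Box (c implies (Dia not b or a)) implies (Box c implies Box (Dia not b or a))), u   [and-rule on 1]
3. Box (a or not b), u   [and-rule on 1]
4. Box (c implies (Dia not b or a)), u   [neg-implies-rule on 2]
5. not (Box c implies Box (Dia not b or a)), u   [neg-implies-rule on 2]
6. Box c, u   [neg-implies-rule on 5]
7. not Box (Dia not b or a), u   [neg-implies-rule on 5]
8. not (Dia not b or a), v   [neg-Box-rule on 7: fresh world v, uRv]
9. not Dia not b, v   [neg-or-rule on 8]
10. not a, v   [neg-or-rule on 8]
11. a or not b, v   [Box-rule on 3 via uRv]
12. c implies (Dia not b or a), v   [Box-rule on 4 via uRv]
13. c, v   [Box-rule on 6 via uRv]
14. not b, v   [or-rule on 11 (branches; this branch)]
15. Dia not b or a, v   [implies-rule on 12 (branches; this branch)]
16. Dia not b, v   [or-rule on 15 (branches; this branch)]
17. not b, w   [Dia-rule on 16: fresh world w, vRw]
18. b, w   [neg-Dia-rule on 9 via vRw]
Accessibility: uRv, vRw
Branch closes: b and not b both at w.
All branches of the tableau close; one closing branch shown above.

Unsatisfiable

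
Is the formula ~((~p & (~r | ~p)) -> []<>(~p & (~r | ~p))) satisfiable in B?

Unsatisfiable

1. ~((~p & (~r | ~p)) -> []<>(~p & (~r | ~p))), w0
2. ~p & (~r | ~p), w0
3. ~[]<>(~p & (~r | ~p)), w0
4. ~p, w0
5. ~r | ~p, w0
6. ~<>(~p & (~r | ~p)), w1
7. ~(~p & (~r | ~p)), w0
8. ~(~p & (~r | ~p)), w1
9. ~(~r | ~p), w0
10. r, w0
11. p, w0
Accessibility: w0Rw0, w0Rw1, w1Rw0, w1Rw1
Branch closes: p and ~p both at w0.
(One branch shown.) All branches close.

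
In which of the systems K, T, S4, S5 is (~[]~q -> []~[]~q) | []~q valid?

S5

S5-tableau for the negation ~((~[]~q -> []~[]~q) | []~q):
1. ~((~[]~q -> []~[]~q) | []~q), 0
2. ~(~[]~q -> []~[]~q), 0
3. ~[]~q, 0
4. ~[]~[]~q, 0
5. q, 1
6. []~q, 2
7. ~q, 0
8. ~q, 1
Accessibility: 0R0, 0R1, 0R2, 1R0, 1R1, 1R2, 2R0, 2R1, 2R2
Branch closes: q and ~q both at 1.
Every branch closes (one shown): valid in S5.
S4-tableau for the negation ~((~[]~q -> []~[]~q) | []~q):
1. ~((~[]~q -> []~[]~q) | []~q), 0
2. ~(~[]~q -> []~[]~q), 0
3. ~[]~q, 0
4. ~[]~[]~q, 0
5. q, 1
6. []~q, 2
7. ~q, 2
Accessibility: 0R0, 0R1, 0R2, 1R1, 2R2
Complete open branch: countermodel on an S4-frame, so not valid in S4, nor in K, T (the same frame is also a K-frame and a T-frame).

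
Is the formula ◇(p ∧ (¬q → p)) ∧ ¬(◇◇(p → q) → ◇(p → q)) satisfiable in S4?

1. ◇(p ∧ (¬q → p)) ∧ ¬(◇◇(p → q) → ◇(p → q)), u
2. ◇(p ∧ (¬q → p)), u   [∧-rule on 1]
3. ¬(◇◇(p → q) → ◇(p → q)), u   [∧-rule on 1]
4. ◇◇(p → q), u   [¬→-rule on 3]
5. ¬◇(p → q), u   [¬→-rule on 3]
6. ¬(p → q), u   [¬◇-rule on 5 via uRu]
7. p, u   [¬→-rule on 6]
8. ¬q, u   [¬→-rule on 6]
9. p ∧ (¬q → p), v   [◇-rule on 2: fresh world v, uRv]
10. p, v   [∧-rule on 9]
11. ¬q → p, v   [∧-rule on 9]
12. ¬(p → q), v   [¬◇-rule on 5 via uRv]
13. ¬q, v   [¬→-rule on 12]
14. ◇(p → q), w   [◇-rule on 4: fresh world w, uRw]
15. ¬(p → q), w   [¬◇-rule on 5 via uRw]
16. p, w   [¬→-rule on 15]
17. ¬q, w   [¬→-rule on 15]
18. p → q, x   [◇-rule on 14: fresh world x, wRx]
19. ¬(p → q), x   [¬◇-rule on 5 via uRx]
20. p, x   [¬→-rule on 19]
21. ¬q, x   [¬→-rule on 19]
22. q, x   [→-rule on 18 (branches; this branch)]
Accessibility: uRu, uRv, uRw, uRx, vRv, wRw, wRx, xRx
Branch closes: q and ¬q both at x.
All branches of the tableau close; one closing branch shown above.

Unsatisfiable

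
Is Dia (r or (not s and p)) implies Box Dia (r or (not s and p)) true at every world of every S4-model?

Invalid (countermodel exists)

Tableau for the negation not (Dia (r or (not s and p)) implies Box Dia (r or (not s and p))):
1. not (Dia (r or (not s and p)) implies Box Dia (r or (not s and p))), w0
2. Dia (r or (not s and p)), w0
3. not Box Dia (r or (not s and p)), w0
4. r or (not s and p), w1
5. not s and p, w1
6. not s, w1
7. p, w1
8. not Dia (r or (not s and p)), w2
9. not (r or (not s and p)), w2
10. not r, w2
11. not (not s and p), w2
12. not p, w2
Accessibility: w0Rw0, w0Rw1, w0Rw2, w1Rw1, w2Rw2
The negation has an open branch (countermodel exists).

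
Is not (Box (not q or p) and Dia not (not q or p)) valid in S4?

Valid in S4

Tableau for the negation Box (not q or p) and Dia not (not q or p):
1. Box (not q or p) and Dia not (not q or p), u
2. Box (not q or p), u   [and-rule on 1]
3. Dia not (not q or p), u   [and-rule on 1]
4. not q or p, u   [Box-rule on 2 via uRu]
5. p, u   [or-rule on 4 (branches; this branch)]
6. not (not q or p), v   [Dia-rule on 3: fresh world v, uRv]
7. q, v   [neg-or-rule on 6]
8. not p, v   [neg-or-rule on 6]
9. not q or p, v   [Box-rule on 2 via uRv]
10. p, v   [or-rule on 9 (branches; this branch)]
Accessibility: uRu, uRv, vRv
Branch closes: p and not p both at v.
Every branch of the negation's tableau closes; the branch above is one of them.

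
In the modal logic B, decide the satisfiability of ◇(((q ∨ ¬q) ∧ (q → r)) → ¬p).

1. ◇(((q ∨ ¬q) ∧ (q → r)) → ¬p), w0
2. ((q ∨ ¬q) ∧ (q → r)) → ¬p, w1
3. ¬p, w1
Accessibility: w0Rw0, w0Rw1, w1Rw0, w1Rw1

Satisfiable (open branch found)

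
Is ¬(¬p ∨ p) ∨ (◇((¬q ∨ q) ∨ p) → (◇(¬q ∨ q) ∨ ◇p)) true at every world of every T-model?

Valid in T

Tableau for the negation ¬(¬(¬p ∨ p) ∨ (◇((¬q ∨ q) ∨ p) → (◇(¬q ∨ q) ∨ ◇p))):
1. ¬(¬(¬p ∨ p) ∨ (◇((¬q ∨ q) ∨ p) → (◇(¬q ∨ q) ∨ ◇p))), w0
2. ¬p ∨ p, w0
3. ¬(◇((¬q ∨ q) ∨ p) → (◇(¬q ∨ q) ∨ ◇p)), w0
4. ◇((¬q ∨ q) ∨ p), w0
5. ¬(◇(¬q ∨ q) ∨ ◇p), w0
6. ¬◇(¬q ∨ q), w0
7. ¬◇p, w0
8. ¬(¬q ∨ q), w0
9. q, w0
10. ¬q, w0
Accessibility: w0Rw0
Branch closes: q and ¬q both at w0.
Every branch of the negation's tableau closes; the branch above is one of them.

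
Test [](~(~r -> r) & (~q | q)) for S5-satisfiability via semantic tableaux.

Satisfiable (open branch found)

1. [](~(~r -> r) & (~q | q)), u
2. ~(~r -> r) & (~q | q), u
3. ~(~r -> r), u
4. ~q | q, u
5. ~r, u
6. q, u
Accessibility: uRu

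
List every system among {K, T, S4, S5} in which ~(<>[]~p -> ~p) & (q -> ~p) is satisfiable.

S5-tableau for the formula:
1. ~(<>[]~p -> ~p) & (q -> ~p), u
2. ~(<>[]~p -> ~p), u   [&-rule on 1]
3. q -> ~p, u   [&-rule on 1]
4. <>[]~p, u   [~->-rule on 2]
5. p, u   [~->-rule on 2]
6. ~q, u   [->-rule on 3 (branches; this branch)]
7. []~p, v   [<>-rule on 4: fresh world v, uRv]
8. ~p, u   [[]-rule on 7 via vRu]
Accessibility: uRu, uRv, vRu, vRv
Branch closes: p and ~p both at u.
Every branch closes (one shown): unsatisfiable in S5.
S4-tableau for the formula:
1. ~(<>[]~p -> ~p) & (q -> ~p), u
2. ~(<>[]~p -> ~p), u   [&-rule on 1]
3. q -> ~p, u   [&-rule on 1]
4. <>[]~p, u   [~->-rule on 2]
5. p, u   [~->-rule on 2]
6. ~q, u   [->-rule on 3 (branches; this branch)]
7. []~p, v   [<>-rule on 4: fresh world v, uRv]
8. ~p, v   [[]-rule on 7 via vRv]
Accessibility: uRu, uRv, vRv
Complete open branch: satisfiable in S4, hence also in K, T (this S4-model is also a K-model and a T-model).

K, T, S4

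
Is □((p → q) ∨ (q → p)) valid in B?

Yes, valid

Tableau for the negation ¬□((p → q) ∨ (q → p)):
1. ¬□((p → q) ∨ (q → p)), 0
2. ¬((p → q) ∨ (q → p)), 1
3. ¬(p → q), 1
4. ¬(q → p), 1
5. p, 1
6. ¬q, 1
7. q, 1
8. ¬p, 1
Accessibility: 0R0, 0R1, 1R0, 1R1
Branch closes: q and ¬q both at 1.
Every branch of the negation's tableau closes; the branch above is one of them.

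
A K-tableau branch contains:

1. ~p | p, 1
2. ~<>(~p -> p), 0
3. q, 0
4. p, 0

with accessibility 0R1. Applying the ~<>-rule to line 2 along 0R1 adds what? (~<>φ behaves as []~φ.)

~<>φ behaves as []~φ: propagate the negated body to each accessible world.

~(~p -> p), 1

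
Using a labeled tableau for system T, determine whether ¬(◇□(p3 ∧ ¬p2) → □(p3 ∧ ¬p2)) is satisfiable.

Yes, satisfiable

1. ¬(◇□(p3 ∧ ¬p2) → □(p3 ∧ ¬p2)), u
2. ◇□(p3 ∧ ¬p2), u   [¬→-rule on 1]
3. ¬□(p3 ∧ ¬p2), u   [¬→-rule on 1]
4. □(p3 ∧ ¬p2), v   [◇-rule on 2: fresh world v, uRv]
5. p3 ∧ ¬p2, v   [□-rule on 4 via vRv]
6. p3, v   [∧-rule on 5]
7. ¬p2, v   [∧-rule on 5]
8. ¬(p3 ∧ ¬p2), w   [¬□-rule on 3: fresh world w, uRw]
9. p2, w   [¬∧-rule on 8 (branches; this branch)]
Accessibility: uRu, uRv, uRw, vRv, wRw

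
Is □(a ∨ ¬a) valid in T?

Tableau for the negation ¬□(a ∨ ¬a):
1. ¬□(a ∨ ¬a), 0
2. ¬(a ∨ ¬a), 1
3. ¬a, 1
4. a, 1
Accessibility: 0R0, 0R1, 1R1
Branch closes: a and ¬a both at 1.
All branches of the negation close; one closing branch shown above.

Yes, valid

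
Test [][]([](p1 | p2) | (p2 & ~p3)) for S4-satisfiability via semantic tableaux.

1. [][]([](p1 | p2) | (p2 & ~p3)), w0
2. []([](p1 | p2) | (p2 & ~p3)), w0   [[]-rule on 1 via w0Rw0]
3. [](p1 | p2) | (p2 & ~p3), w0   [[]-rule on 2 via w0Rw0]
4. p2 & ~p3, w0   [|-rule on 3 (branches; this branch)]
5. p2, w0   [&-rule on 4]
6. ~p3, w0   [&-rule on 4]
Accessibility: w0Rw0

Yes, satisfiable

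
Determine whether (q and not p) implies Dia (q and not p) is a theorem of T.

Valid in T

Tableau for the negation not ((q and not p) implies Dia (q and not p)):
1. not ((q and not p) implies Dia (q and not p)), 0
2. q and not p, 0
3. not Dia (q and not p), 0
4. q, 0
5. not p, 0
6. not (q and not p), 0
7. p, 0
Accessibility: 0R0
Branch closes: p and not p both at 0.
All branches of the negation close; one closing branch shown above.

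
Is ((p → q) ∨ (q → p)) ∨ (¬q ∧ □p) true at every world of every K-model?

Tableau for the negation ¬(((p → q) ∨ (q → p)) ∨ (¬q ∧ □p)):
1. ¬(((p → q) ∨ (q → p)) ∨ (¬q ∧ □p)), w0
2. ¬((p → q) ∨ (q → p)), w0
3. ¬(¬q ∧ □p), w0
4. ¬(p → q), w0
5. ¬(q → p), w0
6. p, w0
7. ¬q, w0
8. q, w0
9. ¬p, w0
Branch closes: q and ¬q both at w0.
Every branch of the negation's tableau closes; the branch above is one of them.

Valid in K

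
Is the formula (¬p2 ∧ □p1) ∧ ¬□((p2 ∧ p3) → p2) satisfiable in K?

1. (¬p2 ∧ □p1) ∧ ¬□((p2 ∧ p3) → p2), 0
2. ¬p2 ∧ □p1, 0   [∧-rule on 1]
3. ¬□((p2 ∧ p3) → p2), 0   [∧-rule on 1]
4. ¬p2, 0   [∧-rule on 2]
5. □p1, 0   [∧-rule on 2]
6. ¬((p2 ∧ p3) → p2), 1   [¬□-rule on 3: fresh world 1, 0R1]
7. p2 ∧ p3, 1   [¬→-rule on 6]
8. ¬p2, 1   [¬→-rule on 6]
9. p2, 1   [∧-rule on 7]
10. p3, 1   [∧-rule on 7]
Accessibility: 0R1
Branch closes: p2 and ¬p2 both at 1.
(One branch shown.) All branches close.

Unsatisfiable (every branch closes)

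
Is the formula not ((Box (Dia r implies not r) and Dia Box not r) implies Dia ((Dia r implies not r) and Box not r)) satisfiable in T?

Unsatisfiable (every branch closes)

1. not ((Box (Dia r implies not r) and Dia Box not r) implies Dia ((Dia r implies not r) and Box not r)), 0
2. Box (Dia r implies not r) and Dia Box not r, 0
3. not Dia ((Dia r implies not r) and Box not r), 0
4. Box (Dia r implies not r), 0
5. Dia Box not r, 0
6. not ((Dia r implies not r) and Box not r), 0
7. Dia r implies not r, 0
8. not Box not r, 0
9. not r, 0
10. Box not r, 1
11. not ((Dia r implies not r) and Box not r), 1
12. Dia r implies not r, 1
13. not r, 1
14. not Box not r, 1
15. r, 2
16. not ((Dia r implies not r) and Box not r), 2
17. Dia r implies not r, 2
18. not (Dia r implies not r), 2
19. Dia r, 2
20. not Dia r, 2
21. not r, 2
Accessibility: 0R0, 0R1, 0R2, 1R1, 2R2
Branch closes: r and not r both at 2.
(One branch shown.) All branches close.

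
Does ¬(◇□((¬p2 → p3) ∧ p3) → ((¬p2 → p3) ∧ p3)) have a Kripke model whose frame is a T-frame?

1. ¬(◇□((¬p2 → p3) ∧ p3) → ((¬p2 → p3) ∧ p3)), 0
2. ◇□((¬p2 → p3) ∧ p3), 0   [¬→-rule on 1]
3. ¬((¬p2 → p3) ∧ p3), 0   [¬→-rule on 1]
4. ¬p3, 0   [¬∧-rule on 3 (branches; this branch)]
5. □((¬p2 → p3) ∧ p3), 1   [◇-rule on 2: fresh world 1, 0R1]
6. (¬p2 → p3) ∧ p3, 1   [□-rule on 5 via 1R1]
7. ¬p2 → p3, 1   [∧-rule on 6]
8. p3, 1   [∧-rule on 6]
Accessibility: 0R0, 0R1, 1R1

Yes, satisfiable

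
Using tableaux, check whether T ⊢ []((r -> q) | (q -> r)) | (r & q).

Tableau for the negation ~([]((r -> q) | (q -> r)) | (r & q)):
1. ~([]((r -> q) | (q -> r)) | (r & q)), w0
2. ~[]((r -> q) | (q -> r)), w0
3. ~(r & q), w0
4. ~q, w0
5. ~((r -> q) | (q -> r)), w1
6. ~(r -> q), w1
7. ~(q -> r), w1
8. r, w1
9. ~q, w1
10. q, w1
11. ~r, w1
Accessibility: w0Rw0, w0Rw1, w1Rw1
Branch closes: q and ~q both at w1.
All branches of the negation close; one closing branch shown above.

Valid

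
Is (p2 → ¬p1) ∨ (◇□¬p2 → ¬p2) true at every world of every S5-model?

Tableau for the negation ¬((p2 → ¬p1) ∨ (◇□¬p2 → ¬p2)):
1. ¬((p2 → ¬p1) ∨ (◇□¬p2 → ¬p2)), w0
2. ¬(p2 → ¬p1), w0
3. ¬(◇□¬p2 → ¬p2), w0
4. p2, w0
5. p1, w0
6. ◇□¬p2, w0
7. □¬p2, w1
8. ¬p2, w0
Accessibility: w0Rw0, w0Rw1, w1Rw0, w1Rw1
Branch closes: p2 and ¬p2 both at w0.
All branches of the negation close; one closing branch shown above.

Valid in S5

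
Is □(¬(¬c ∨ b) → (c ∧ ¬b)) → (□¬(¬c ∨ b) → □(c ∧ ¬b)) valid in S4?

Yes, valid

Tableau for the negation ¬(□(¬(¬c ∨ b) → (c ∧ ¬b)) → (□¬(¬c ∨ b) → □(c ∧ ¬b))):
1. ¬(□(¬(¬c ∨ b) → (c ∧ ¬b)) → (□¬(¬c ∨ b) → □(c ∧ ¬b))), u
2. □(¬(¬c ∨ b) → (c ∧ ¬b)), u   [¬→-rule on 1]
3. ¬(□¬(¬c ∨ b) → □(c ∧ ¬b)), u   [¬→-rule on 1]
4. □¬(¬c ∨ b), u   [¬→-rule on 3]
5. ¬□(c ∧ ¬b), u   [¬→-rule on 3]
6. ¬(¬c ∨ b) → (c ∧ ¬b), u   [□-rule on 2 via uRu]
7. ¬(¬c ∨ b), u   [□-rule on 4 via uRu]
8. c, u   [¬∨-rule on 7]
9. ¬b, u   [¬∨-rule on 7]
10. c ∧ ¬b, u   [→-rule on 6 (branches; this branch)]
11. ¬(c ∧ ¬b), v   [¬□-rule on 5: fresh world v, uRv]
12. ¬(¬c ∨ b) → (c ∧ ¬b), v   [□-rule on 2 via uRv]
13. ¬(¬c ∨ b), v   [□-rule on 4 via uRv]
14. c, v   [¬∨-rule on 13]
15. ¬b, v   [¬∨-rule on 13]
16. b, v   [¬∧-rule on 11 (branches; this branch)]
Accessibility: uRu, uRv, vRv
Branch closes: b and ¬b both at v.
Every branch of the negation's tableau closes; the branch above is one of them.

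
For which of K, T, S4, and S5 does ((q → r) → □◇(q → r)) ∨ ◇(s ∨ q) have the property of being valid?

T, S4, S5

K-tableau for the negation ¬(((q → r) → □◇(q → r)) ∨ ◇(s ∨ q)):
1. ¬(((q → r) → □◇(q → r)) ∨ ◇(s ∨ q)), w0
2. ¬((q → r) → □◇(q → r)), w0
3. ¬◇(s ∨ q), w0
4. q → r, w0
5. ¬□◇(q → r), w0
6. r, w0
7. ¬◇(q → r), w1
8. ¬(s ∨ q), w1
9. ¬s, w1
10. ¬q, w1
Accessibility: w0Rw1
Complete open branch: countermodel on a K-frame, so not valid in K.
T-tableau for the negation ¬(((q → r) → □◇(q → r)) ∨ ◇(s ∨ q)):
1. ¬(((q → r) → □◇(q → r)) ∨ ◇(s ∨ q)), w0
2. ¬((q → r) → □◇(q → r)), w0
3. ¬◇(s ∨ q), w0
4. q → r, w0
5. ¬□◇(q → r), w0
6. ¬(s ∨ q), w0
7. ¬s, w0
8. ¬q, w0
9. r, w0
10. ¬◇(q → r), w1
11. ¬(s ∨ q), w1
12. ¬s, w1
13. ¬q, w1
14. ¬(q → r), w1
15. q, w1
16. ¬r, w1
Accessibility: w0Rw0, w0Rw1, w1Rw1
Branch closes: q and ¬q both at w1.
Every branch closes (one shown): valid in T, hence also in S4, S5 (every theorem of T is a theorem of S4 and S5).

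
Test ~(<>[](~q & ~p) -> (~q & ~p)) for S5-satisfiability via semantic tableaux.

1. ~(<>[](~q & ~p) -> (~q & ~p)), 0
2. <>[](~q & ~p), 0
3. ~(~q & ~p), 0
4. p, 0
5. [](~q & ~p), 1
6. ~q & ~p, 0
7. ~q, 0
8. ~p, 0
Accessibility: 0R0, 0R1, 1R0, 1R1
Branch closes: p and ~p both at 0.
Every branch closes; the branch above is one of them.

Unsatisfiable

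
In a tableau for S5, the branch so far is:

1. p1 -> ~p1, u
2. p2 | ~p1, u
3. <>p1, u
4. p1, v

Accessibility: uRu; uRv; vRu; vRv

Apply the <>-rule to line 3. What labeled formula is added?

a fresh world w with uRw, and p1 at w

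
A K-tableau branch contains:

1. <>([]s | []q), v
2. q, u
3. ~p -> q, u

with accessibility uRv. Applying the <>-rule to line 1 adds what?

a fresh world w with vRw, and []s | []q at w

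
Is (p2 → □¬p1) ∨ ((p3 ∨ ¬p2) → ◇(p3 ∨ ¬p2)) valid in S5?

Valid in S5

Tableau for the negation ¬((p2 → □¬p1) ∨ ((p3 ∨ ¬p2) → ◇(p3 ∨ ¬p2))):
1. ¬((p2 → □¬p1) ∨ ((p3 ∨ ¬p2) → ◇(p3 ∨ ¬p2))), u
2. ¬(p2 → □¬p1), u   [¬∨-rule on 1]
3. ¬((p3 ∨ ¬p2) → ◇(p3 ∨ ¬p2)), u   [¬∨-rule on 1]
4. p2, u   [¬→-rule on 2]
5. ¬□¬p1, u   [¬→-rule on 2]
6. p3 ∨ ¬p2, u   [¬→-rule on 3]
7. ¬◇(p3 ∨ ¬p2), u   [¬→-rule on 3]
8. ¬(p3 ∨ ¬p2), u   [¬◇-rule on 7 via uRu]
9. ¬p3, u   [¬∨-rule on 8]
10. ¬p2, u   [∨-rule on 6 (branches; this branch)]
Accessibility: uRu
Branch closes: p2 and ¬p2 both at u.
All branches of the negation close; one closing branch shown above.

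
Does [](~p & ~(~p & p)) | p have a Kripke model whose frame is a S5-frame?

1. [](~p & ~(~p & p)) | p, w0
2. p, w0
Accessibility: w0Rw0

Satisfiable (open branch found)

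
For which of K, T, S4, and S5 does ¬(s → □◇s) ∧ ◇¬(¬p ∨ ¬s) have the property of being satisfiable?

K, T, S4

S4-tableau for the formula:
1. ¬(s → □◇s) ∧ ◇¬(¬p ∨ ¬s), 0
2. ¬(s → □◇s), 0
3. ◇¬(¬p ∨ ¬s), 0
4. s, 0
5. ¬□◇s, 0
6. ¬(¬p ∨ ¬s), 1
7. p, 1
8. s, 1
9. ¬◇s, 2
10. ¬s, 2
Accessibility: 0R0, 0R1, 0R2, 1R1, 2R2
Complete open branch: satisfiable in S4, hence also in K, T (this S4-model is also a K-model and a T-model).
S5-tableau for the formula:
1. ¬(s → □◇s) ∧ ◇¬(¬p ∨ ¬s), 0
2. ¬(s → □◇s), 0
3. ◇¬(¬p ∨ ¬s), 0
4. s, 0
5. ¬□◇s, 0
6. ¬(¬p ∨ ¬s), 1
7. p, 1
8. s, 1
9. ¬◇s, 2
10. ¬s, 0
Accessibility: 0R0, 0R1, 0R2, 1R0, 1R1, 1R2, 2R0, 2R1, 2R2
Branch closes: s and ¬s both at 0.
Every branch closes (one shown): unsatisfiable in S5.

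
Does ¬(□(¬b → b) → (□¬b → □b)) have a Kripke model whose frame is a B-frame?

1. ¬(□(¬b → b) → (□¬b → □b)), u
2. □(¬b → b), u
3. ¬(□¬b → □b), u
4. □¬b, u
5. ¬□b, u
6. ¬b → b, u
7. ¬b, u
8. b, u
Accessibility: uRu
Branch closes: b and ¬b both at u.
All branches of the tableau close; one closing branch shown above.

Unsatisfiable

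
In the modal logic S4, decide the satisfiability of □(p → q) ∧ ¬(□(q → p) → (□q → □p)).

1. □(p → q) ∧ ¬(□(q → p) → (□q → □p)), w0
2. □(p → q), w0
3. ¬(□(q → p) → (□q → □p)), w0
4. □(q → p), w0
5. ¬(□q → □p), w0
6. □q, w0
7. ¬□p, w0
8. p → q, w0
9. q → p, w0
10. q, w0
11. p, w0
12. ¬p, w1
13. p → q, w1
14. q → p, w1
15. q, w1
16. p, w1
Accessibility: w0Rw0, w0Rw1, w1Rw1
Branch closes: p and ¬p both at w1.
All branches of the tableau close; one closing branch shown above.

Unsatisfiable (every branch closes)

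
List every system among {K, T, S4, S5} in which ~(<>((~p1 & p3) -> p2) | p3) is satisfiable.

T-tableau for the formula:
1. ~(<>((~p1 & p3) -> p2) | p3), u
2. ~<>((~p1 & p3) -> p2), u
3. ~p3, u
4. ~((~p1 & p3) -> p2), u
5. ~p1 & p3, u
6. ~p2, u
7. ~p1, u
8. p3, u
Accessibility: uRu
Branch closes: p3 and ~p3 both at u.
Every branch closes (one shown): unsatisfiable in T, hence also in S4, S5 (every S4/S5-frame is a T-frame).
K-tableau for the formula:
1. ~(<>((~p1 & p3) -> p2) | p3), u
2. ~<>((~p1 & p3) -> p2), u
3. ~p3, u
Complete open branch: satisfiable in K.

K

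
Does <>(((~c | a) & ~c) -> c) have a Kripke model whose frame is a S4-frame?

Satisfiable (open branch found)

1. <>(((~c | a) & ~c) -> c), u
2. ((~c | a) & ~c) -> c, v
3. c, v
Accessibility: uRu, uRv, vRv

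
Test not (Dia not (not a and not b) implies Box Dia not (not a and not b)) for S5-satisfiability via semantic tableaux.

Unsatisfiable (every branch closes)

1. not (Dia not (not a and not b) implies Box Dia not (not a and not b)), w0
2. Dia not (not a and not b), w0
3. not Box Dia not (not a and not b), w0
4. not (not a and not b), w1
5. b, w1
6. not Dia not (not a and not b), w2
7. not a and not b, w0
8. not a, w0
9. not b, w0
10. not a and not b, w1
11. not a, w1
12. not b, w1
Accessibility: w0Rw0, w0Rw1, w0Rw2, w1Rw0, w1Rw1, w1Rw2, w2Rw0, w2Rw1, w2Rw2
Branch closes: b and not b both at w1.
Every branch closes; the branch above is one of them.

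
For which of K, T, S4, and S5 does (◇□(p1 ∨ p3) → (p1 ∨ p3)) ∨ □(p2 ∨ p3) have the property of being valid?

S4-tableau for the negation ¬((◇□(p1 ∨ p3) → (p1 ∨ p3)) ∨ □(p2 ∨ p3)):
1. ¬((◇□(p1 ∨ p3) → (p1 ∨ p3)) ∨ □(p2 ∨ p3)), 0
2. ¬(◇□(p1 ∨ p3) → (p1 ∨ p3)), 0
3. ¬□(p2 ∨ p3), 0
4. ◇□(p1 ∨ p3), 0
5. ¬(p1 ∨ p3), 0
6. ¬p1, 0
7. ¬p3, 0
8. ¬(p2 ∨ p3), 1
9. ¬p2, 1
10. ¬p3, 1
11. □(p1 ∨ p3), 2
12. p1 ∨ p3, 2
13. p3, 2
Accessibility: 0R0, 0R1, 0R2, 1R1, 2R2
Complete open branch: countermodel on an S4-frame, so not valid in S4, nor in K, T (the same frame is also a K-frame and a T-frame).
S5-tableau for the negation ¬((◇□(p1 ∨ p3) → (p1 ∨ p3)) ∨ □(p2 ∨ p3)):
1. ¬((◇□(p1 ∨ p3) → (p1 ∨ p3)) ∨ □(p2 ∨ p3)), 0
2. ¬(◇□(p1 ∨ p3) → (p1 ∨ p3)), 0
3. ¬□(p2 ∨ p3), 0
4. ◇□(p1 ∨ p3), 0
5. ¬(p1 ∨ p3), 0
6. ¬p1, 0
7. ¬p3, 0
8. ¬(p2 ∨ p3), 1
9. ¬p2, 1
10. ¬p3, 1
11. □(p1 ∨ p3), 2
12. p1 ∨ p3, 0
13. p1 ∨ p3, 1
14. p1 ∨ p3, 2
15. p3, 0
Accessibility: 0R0, 0R1, 0R2, 1R0, 1R1, 1R2, 2R0, 2R1, 2R2
Branch closes: p3 and ¬p3 both at 0.
Every branch closes (one shown): valid in S5.

S5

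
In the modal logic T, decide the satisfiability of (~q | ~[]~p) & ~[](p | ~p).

1. (~q | ~[]~p) & ~[](p | ~p), w0
2. ~q | ~[]~p, w0   [&-rule on 1]
3. ~[](p | ~p), w0   [&-rule on 1]
4. ~[]~p, w0   [|-rule on 2 (branches; this branch)]
5. ~(p | ~p), w1   [~[]-rule on 3: fresh world w1, w0Rw1]
6. ~p, w1   [~|-rule on 5]
7. p, w1   [~|-rule on 5]
Accessibility: w0Rw0, w0Rw1, w1Rw1
Branch closes: p and ~p both at w1.
(One branch shown.) All branches close.

No, unsatisfiable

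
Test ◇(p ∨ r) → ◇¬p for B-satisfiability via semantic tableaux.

Satisfiable (open branch found)

1. ◇(p ∨ r) → ◇¬p, 0
2. ◇¬p, 0   [→-rule on 1 (branches; this branch)]
3. ¬p, 1   [◇-rule on 2: fresh world 1, 0R1]
Accessibility: 0R0, 0R1, 1R0, 1R1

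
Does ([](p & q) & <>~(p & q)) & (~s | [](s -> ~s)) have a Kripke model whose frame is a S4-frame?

Unsatisfiable (every branch closes)

1. ([](p & q) & <>~(p & q)) & (~s | [](s -> ~s)), 0
2. [](p & q) & <>~(p & q), 0
3. ~s | [](s -> ~s), 0
4. [](p & q), 0
5. <>~(p & q), 0
6. p & q, 0
7. p, 0
8. q, 0
9. [](s -> ~s), 0
10. s -> ~s, 0
11. ~s, 0
12. ~(p & q), 1
13. p & q, 1
14. p, 1
15. q, 1
16. s -> ~s, 1
17. ~q, 1
Accessibility: 0R0, 0R1, 1R1
Branch closes: q and ~q both at 1.
(One branch shown.) All branches close.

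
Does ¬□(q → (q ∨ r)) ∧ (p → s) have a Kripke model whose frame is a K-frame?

1. ¬□(q → (q ∨ r)) ∧ (p → s), 0
2. ¬□(q → (q ∨ r)), 0
3. p → s, 0
4. s, 0
5. ¬(q → (q ∨ r)), 1
6. q, 1
7. ¬(q ∨ r), 1
8. ¬q, 1
9. ¬r, 1
Accessibility: 0R1
Branch closes: q and ¬q both at 1.
Every branch closes; the branch above is one of them.

Unsatisfiable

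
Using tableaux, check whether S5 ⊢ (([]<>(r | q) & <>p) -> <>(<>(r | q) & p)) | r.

Valid

Tableau for the negation ~((([]<>(r | q) & <>p) -> <>(<>(r | q) & p)) | r):
1. ~((([]<>(r | q) & <>p) -> <>(<>(r | q) & p)) | r), 0
2. ~(([]<>(r | q) & <>p) -> <>(<>(r | q) & p)), 0
3. ~r, 0
4. []<>(r | q) & <>p, 0
5. ~<>(<>(r | q) & p), 0
6. []<>(r | q), 0
7. <>p, 0
8. ~(<>(r | q) & p), 0
9. <>(r | q), 0
10. ~p, 0
11. p, 1
12. ~(<>(r | q) & p), 1
13. <>(r | q), 1
14. ~<>(r | q), 1
15. ~(r | q), 0
16. ~q, 0
17. ~(r | q), 1
18. ~r, 1
19. ~q, 1
20. r | q, 2
21. ~(<>(r | q) & p), 2
22. <>(r | q), 2
23. ~(r | q), 2
24. ~r, 2
25. ~q, 2
26. q, 2
Accessibility: 0R0, 0R1, 0R2, 1R0, 1R1, 1R2, 2R0, 2R1, 2R2
Branch closes: q and ~q both at 2.
Every branch of the negation's tableau closes; the branch above is one of them.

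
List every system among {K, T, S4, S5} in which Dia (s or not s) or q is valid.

T, S4, S5

K-tableau for the negation not (Dia (s or not s) or q):
1. not (Dia (s or not s) or q), w0
2. not Dia (s or not s), w0
3. not q, w0
Complete open branch: countermodel on a K-frame, so not valid in K.
T-tableau for the negation not (Dia (s or not s) or q):
1. not (Dia (s or not s) or q), w0
2. not Dia (s or not s), w0
3. not q, w0
4. not (s or not s), w0
5. not s, w0
6. s, w0
Accessibility: w0Rw0
Branch closes: s and not s both at w0.
Every branch closes (one shown): valid in T, hence also in S4, S5 (every theorem of T is a theorem of S4 and S5).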